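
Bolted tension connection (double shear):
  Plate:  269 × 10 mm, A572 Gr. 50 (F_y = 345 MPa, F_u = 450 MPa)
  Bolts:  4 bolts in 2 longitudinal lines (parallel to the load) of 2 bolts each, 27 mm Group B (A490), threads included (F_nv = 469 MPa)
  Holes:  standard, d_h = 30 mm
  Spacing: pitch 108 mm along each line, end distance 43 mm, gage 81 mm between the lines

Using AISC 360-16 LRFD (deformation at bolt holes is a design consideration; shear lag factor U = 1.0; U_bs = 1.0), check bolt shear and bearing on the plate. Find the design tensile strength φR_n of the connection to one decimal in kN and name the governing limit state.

664.2 kN (bearing governs)

Bolt shear: A_b = π(27)²/4 = 572.56 mm². φR_n = 0.75 × 469 × 572.56 × 4 × 2 = 1611.2 kN.
Bearing (10 mm plate, F_u = 450 MPa): end bolts L_c = 43 − 30/2 = 28, R_n = min(1.2×28×10×450, 2.4×27×10×450) = 151.2 kN/bolt; interior L_c = 108 − 30 = 78, R_n = 291.6 kN/bolt. φR_n = 0.75 × (2×151.2 + 2×291.6) = 664.2 kN.
Governing: min(1611.2, 664.2) = 664.2 kN → bearing.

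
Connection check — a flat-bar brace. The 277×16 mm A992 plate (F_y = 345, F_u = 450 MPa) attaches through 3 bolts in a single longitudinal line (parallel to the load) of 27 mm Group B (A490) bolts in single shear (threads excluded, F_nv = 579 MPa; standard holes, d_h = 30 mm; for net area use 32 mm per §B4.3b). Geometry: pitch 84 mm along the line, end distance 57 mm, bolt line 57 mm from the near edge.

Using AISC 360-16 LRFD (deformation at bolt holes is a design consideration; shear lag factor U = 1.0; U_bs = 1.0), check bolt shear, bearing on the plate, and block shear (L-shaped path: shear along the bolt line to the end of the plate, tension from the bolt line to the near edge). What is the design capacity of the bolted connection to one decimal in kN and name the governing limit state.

Bolt shear: A_b = π(27)²/4 = 572.56 mm². φR_n = 0.75 × 579 × 572.56 × 3 × 1 = 745.9 kN.
Bearing (16 mm plate, F_u = 450 MPa): end bolts L_c = 57 − 30/2 = 42, R_n = min(1.2×42×16×450, 2.4×27×16×450) = 362.88 kN/bolt; interior L_c = 84 − 30 = 54, R_n = 466.56 kN/bolt. φR_n = 0.75 × (1×362.88 + 2×466.56) = 972.0 kN.
Block shear: shear path 1×[57+2×84] = 1×225 mm, A_gv = 3600, A_nv = 1×(225 − 2.5×32)×16 = 2320 mm²; tension to near edge: (57 − 0.5×32)×16 = 656 mm². R_n = min(0.6×450×2320, 0.6×345×3600) + 1.0×450×656 = min(626.4, 745.2) + 295.2 = 921.6 kN. φR_n = 0.75 × 921.6 = 691.2 kN.
Governing: min(745.9, 972.0, 691.2) = 691.2 kN → block shear.

691.2 kN (block shear governs)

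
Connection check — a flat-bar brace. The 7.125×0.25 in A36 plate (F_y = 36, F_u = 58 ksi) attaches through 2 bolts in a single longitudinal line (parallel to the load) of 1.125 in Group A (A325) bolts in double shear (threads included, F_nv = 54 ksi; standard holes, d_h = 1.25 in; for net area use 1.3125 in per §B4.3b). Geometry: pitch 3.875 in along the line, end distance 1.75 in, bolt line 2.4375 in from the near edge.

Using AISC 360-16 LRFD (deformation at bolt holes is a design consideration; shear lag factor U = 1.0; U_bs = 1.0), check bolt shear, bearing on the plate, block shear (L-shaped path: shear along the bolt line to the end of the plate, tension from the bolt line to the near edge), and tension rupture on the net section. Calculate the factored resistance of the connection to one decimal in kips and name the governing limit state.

Bolt shear: A_b = π(1.125)²/4 = 0.99402 in². φR_n = 0.75 × 54 × 0.99402 × 2 × 2 = 161.0 kips.
Bearing (0.25 in plate, F_u = 58 ksi): end bolts L_c = 1.75 − 1.25/2 = 1.125, R_n = min(1.2×1.125×0.25×58, 2.4×1.125×0.25×58) = 19.575 kips/bolt; interior L_c = 3.875 − 1.25 = 2.625, R_n = 39.15 kips/bolt. φR_n = 0.75 × (1×19.575 + 1×39.15) = 44.0 kips.
Block shear: shear path 1×[1.75+1×3.875] = 1×5.625 in, A_gv = 1.4063, A_nv = 1×(5.625 − 1.5×1.3125)×0.25 = 0.91406 in²; tension to near edge: (2.4375 − 0.5×1.3125)×0.25 = 0.44531 in². R_n = min(0.6×58×0.91406, 0.6×36×1.4063) + 1.0×58×0.44531 = min(31.809, 30.376) + 25.828 = 56.204 kips. φR_n = 0.75 × 56.204 = 42.2 kips.
Tension rupture (net): A_n = (7.125 − 1×1.3125)×0.25 = 1.4531 in² (U = 1.0, A_e = A_n). φR_n = 0.75 × 58 × 1.4531 = 63.2 kips.
Governing: min(161.0, 44.0, 42.2, 63.2) = 42.2 kips → block shear.

42.2 kips (block shear governs)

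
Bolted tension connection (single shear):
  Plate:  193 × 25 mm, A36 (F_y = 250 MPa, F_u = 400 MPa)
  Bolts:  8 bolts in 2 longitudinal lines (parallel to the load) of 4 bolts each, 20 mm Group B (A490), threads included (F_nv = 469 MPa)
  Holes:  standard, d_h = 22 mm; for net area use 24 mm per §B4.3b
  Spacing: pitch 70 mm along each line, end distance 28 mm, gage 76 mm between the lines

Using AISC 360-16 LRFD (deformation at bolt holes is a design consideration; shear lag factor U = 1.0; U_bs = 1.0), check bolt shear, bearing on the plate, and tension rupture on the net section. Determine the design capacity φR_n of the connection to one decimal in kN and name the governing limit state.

Bolt shear: A_b = π(20)²/4 = 314.16 mm². φR_n = 0.75 × 469 × 314.16 × 8 × 1 = 884.0 kN.
Bearing (25 mm plate, F_u = 400 MPa): end bolts L_c = 28 − 22/2 = 17, R_n = min(1.2×17×25×400, 2.4×20×25×400) = 204 kN/bolt; interior L_c = 70 − 22 = 48, R_n = 480 kN/bolt. φR_n = 0.75 × (2×204 + 6×480) = 2466.0 kN.
Tension rupture (net): A_n = (193 − 2×24)×25 = 3625 mm² (U = 1.0, A_e = A_n). φR_n = 0.75 × 400 × 3625 = 1087.5 kN.
Governing: min(884.0, 2466.0, 1087.5) = 884.0 kN → bolt shear.

884.0 kN (bolt shear governs)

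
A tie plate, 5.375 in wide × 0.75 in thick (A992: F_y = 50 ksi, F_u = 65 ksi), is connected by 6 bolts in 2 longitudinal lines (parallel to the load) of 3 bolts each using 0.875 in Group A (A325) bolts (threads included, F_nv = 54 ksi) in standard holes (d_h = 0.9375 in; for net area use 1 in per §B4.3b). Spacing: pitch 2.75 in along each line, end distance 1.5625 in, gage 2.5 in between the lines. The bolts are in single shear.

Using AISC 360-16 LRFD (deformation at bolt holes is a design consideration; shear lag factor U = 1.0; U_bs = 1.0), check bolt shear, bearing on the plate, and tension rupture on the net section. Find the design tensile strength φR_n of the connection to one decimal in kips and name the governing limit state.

123.4 kips (net-section rupture governs)

Bolt shear: A_b = π(0.875)²/4 = 0.60132 in². φR_n = 0.75 × 54 × 0.60132 × 6 × 1 = 146.1 kips.
Bearing (0.75 in plate, F_u = 65 ksi): end bolts L_c = 1.5625 − 0.9375/2 = 1.09375, R_n = min(1.2×1.09375×0.75×65, 2.4×0.875×0.75×65) = 63.984 kips/bolt; interior L_c = 2.75 − 0.9375 = 1.8125, R_n = 102.38 kips/bolt. φR_n = 0.75 × (2×63.984 + 4×102.38) = 403.1 kips.
Tension rupture (net): A_n = (5.375 − 2×1)×0.75 = 2.5313 in² (U = 1.0, A_e = A_n). φR_n = 0.75 × 65 × 2.5313 = 123.4 kips.
Governing: min(146.1, 403.1, 123.4) = 123.4 kips → net-section rupture.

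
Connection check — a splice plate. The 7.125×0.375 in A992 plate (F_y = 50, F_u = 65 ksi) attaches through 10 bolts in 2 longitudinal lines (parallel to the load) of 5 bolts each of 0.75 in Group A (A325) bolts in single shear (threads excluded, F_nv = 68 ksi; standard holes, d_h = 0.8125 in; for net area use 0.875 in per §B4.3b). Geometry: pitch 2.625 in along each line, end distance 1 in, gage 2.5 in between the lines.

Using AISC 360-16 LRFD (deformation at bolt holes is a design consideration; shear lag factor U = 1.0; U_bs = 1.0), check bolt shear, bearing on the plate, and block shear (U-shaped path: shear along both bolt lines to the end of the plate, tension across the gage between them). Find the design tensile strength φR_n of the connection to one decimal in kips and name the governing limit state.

195.6 kips (block shear governs)

Bolt shear: A_b = π(0.75)²/4 = 0.44179 in². φR_n = 0.75 × 68 × 0.44179 × 10 × 1 = 225.3 kips.
Bearing (0.375 in plate, F_u = 65 ksi): end bolts L_c = 1 − 0.8125/2 = 0.59375, R_n = min(1.2×0.59375×0.375×65, 2.4×0.75×0.375×65) = 17.367 kips/bolt; interior L_c = 2.625 − 0.8125 = 1.8125, R_n = 43.875 kips/bolt. φR_n = 0.75 × (2×17.367 + 8×43.875) = 289.3 kips.
Block shear: shear path 2×[1+4×2.625] = 2×11.5 in, A_gv = 8.625, A_nv = 2×(11.5 − 4.5×0.875)×0.375 = 5.6719 in²; tension across gage: (2.5 − 1×0.875)×0.375 = 0.60938 in². R_n = min(0.6×65×5.6719, 0.6×50×8.625) + 1.0×65×0.60938 = min(221.2, 258.75) + 39.61 = 260.81 kips. φR_n = 0.75 × 260.81 = 195.6 kips.
Governing: min(225.3, 289.3, 195.6) = 195.6 kips → block shear.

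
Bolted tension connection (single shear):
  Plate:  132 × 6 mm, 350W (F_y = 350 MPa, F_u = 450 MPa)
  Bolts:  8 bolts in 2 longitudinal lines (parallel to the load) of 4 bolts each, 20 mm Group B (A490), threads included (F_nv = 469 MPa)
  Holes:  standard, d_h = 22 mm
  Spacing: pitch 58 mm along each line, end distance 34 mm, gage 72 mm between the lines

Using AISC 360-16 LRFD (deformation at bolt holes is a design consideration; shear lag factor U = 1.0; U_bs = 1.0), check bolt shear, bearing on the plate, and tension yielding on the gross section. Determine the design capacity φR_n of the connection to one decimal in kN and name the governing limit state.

249.5 kN (gross-section yield governs)

Bolt shear: A_b = π(20)²/4 = 314.16 mm². φR_n = 0.75 × 469 × 314.16 × 8 × 1 = 884.0 kN.
Bearing (6 mm plate, F_u = 450 MPa): end bolts L_c = 34 − 22/2 = 23, R_n = min(1.2×23×6×450, 2.4×20×6×450) = 74.52 kN/bolt; interior L_c = 58 − 22 = 36, R_n = 116.64 kN/bolt. φR_n = 0.75 × (2×74.52 + 6×116.64) = 636.7 kN.
Tension yield (gross): A_g = 132×6 = 792 mm². φR_n = 0.90 × 350 × 792 = 249.5 kN.
Governing: min(884.0, 636.7, 249.5) = 249.5 kN → gross-section yield.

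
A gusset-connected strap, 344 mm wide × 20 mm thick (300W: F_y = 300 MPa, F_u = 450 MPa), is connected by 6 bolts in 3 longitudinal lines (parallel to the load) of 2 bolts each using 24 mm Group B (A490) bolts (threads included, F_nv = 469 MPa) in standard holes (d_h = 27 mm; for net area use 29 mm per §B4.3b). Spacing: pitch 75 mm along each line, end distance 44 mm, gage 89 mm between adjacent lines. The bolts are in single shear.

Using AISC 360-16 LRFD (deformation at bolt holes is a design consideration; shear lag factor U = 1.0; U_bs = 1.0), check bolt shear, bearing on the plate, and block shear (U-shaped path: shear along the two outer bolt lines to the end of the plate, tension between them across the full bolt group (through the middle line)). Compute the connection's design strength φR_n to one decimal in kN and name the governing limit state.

Bolt shear: A_b = π(24)²/4 = 452.39 mm². φR_n = 0.75 × 469 × 452.39 × 6 × 1 = 954.8 kN.
Bearing (20 mm plate, F_u = 450 MPa): end bolts L_c = 44 − 27/2 = 30.5, R_n = min(1.2×30.5×20×450, 2.4×24×20×450) = 329.4 kN/bolt; interior L_c = 75 − 27 = 48, R_n = 518.4 kN/bolt. φR_n = 0.75 × (3×329.4 + 3×518.4) = 1907.6 kN.
Block shear: shear path 2×[44+1×75] = 2×119 mm, A_gv = 4760, A_nv = 2×(119 − 1.5×29)×20 = 3020 mm²; tension across gage: (178 − 2×29)×20 = 2400 mm². R_n = min(0.6×450×3020, 0.6×300×4760) + 1.0×450×2400 = min(815.4, 856.8) + 1080 = 1895.4 kN. φR_n = 0.75 × 1895.4 = 1421.6 kN.
Governing: min(954.8, 1907.6, 1421.6) = 954.8 kN → bolt shear.

954.8 kN (bolt shear governs)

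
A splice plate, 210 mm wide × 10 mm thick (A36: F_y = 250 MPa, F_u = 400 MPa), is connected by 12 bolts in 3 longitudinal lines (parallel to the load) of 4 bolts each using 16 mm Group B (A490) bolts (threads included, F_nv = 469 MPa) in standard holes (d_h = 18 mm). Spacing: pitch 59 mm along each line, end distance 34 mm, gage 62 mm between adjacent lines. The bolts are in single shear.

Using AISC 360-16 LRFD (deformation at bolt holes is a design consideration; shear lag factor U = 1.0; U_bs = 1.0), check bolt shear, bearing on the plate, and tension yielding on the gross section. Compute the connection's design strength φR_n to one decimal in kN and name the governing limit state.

Bolt shear: A_b = π(16)²/4 = 201.06 mm². φR_n = 0.75 × 469 × 201.06 × 12 × 1 = 848.7 kN.
Bearing (10 mm plate, F_u = 400 MPa): end bolts L_c = 34 − 18/2 = 25, R_n = min(1.2×25×10×400, 2.4×16×10×400) = 120 kN/bolt; interior L_c = 59 − 18 = 41, R_n = 153.6 kN/bolt. φR_n = 0.75 × (3×120 + 9×153.6) = 1306.8 kN.
Tension yield (gross): A_g = 210×10 = 2100 mm². φR_n = 0.90 × 250 × 2100 = 472.5 kN.
Governing: min(848.7, 1306.8, 472.5) = 472.5 kN → gross-section yield.

472.5 kN (gross-section yield governs)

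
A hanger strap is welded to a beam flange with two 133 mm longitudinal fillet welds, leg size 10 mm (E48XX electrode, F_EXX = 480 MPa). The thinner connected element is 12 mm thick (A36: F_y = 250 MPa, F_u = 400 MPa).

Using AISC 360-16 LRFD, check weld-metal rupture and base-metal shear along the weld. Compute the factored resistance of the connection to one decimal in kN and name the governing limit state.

Weld metal: throat = 0.707×10 = 7.07 mm, L = 2×133 = 266 mm. φR_n = 0.75 × 0.6 × 480 × 7.07 × 266 = 406.2 kN.
Base metal shear (12 mm plate): yield φR_n = 1.0×0.6×250×12×266 = 478.8 kN; rupture φR_n = 0.75×0.6×400×12×266 = 574.6 kN; take 478.8 kN (yield).
Governing: min(406.2, 478.8) = 406.2 kN → weld metal.

406.2 kN (weld metal governs)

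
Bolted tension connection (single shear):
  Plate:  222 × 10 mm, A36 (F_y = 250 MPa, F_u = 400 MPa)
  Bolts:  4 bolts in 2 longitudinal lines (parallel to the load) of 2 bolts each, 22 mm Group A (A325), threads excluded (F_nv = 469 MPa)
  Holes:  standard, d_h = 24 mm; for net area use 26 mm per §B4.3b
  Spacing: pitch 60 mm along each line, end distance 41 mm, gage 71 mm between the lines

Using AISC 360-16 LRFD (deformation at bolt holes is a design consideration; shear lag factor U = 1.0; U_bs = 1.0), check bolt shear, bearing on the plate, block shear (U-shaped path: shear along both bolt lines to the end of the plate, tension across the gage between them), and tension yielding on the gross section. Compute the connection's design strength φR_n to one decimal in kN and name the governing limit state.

Bolt shear: A_b = π(22)²/4 = 380.13 mm². φR_n = 0.75 × 469 × 380.13 × 4 × 1 = 534.8 kN.
Bearing (10 mm plate, F_u = 400 MPa): end bolts L_c = 41 − 24/2 = 29, R_n = min(1.2×29×10×400, 2.4×22×10×400) = 139.2 kN/bolt; interior L_c = 60 − 24 = 36, R_n = 172.8 kN/bolt. φR_n = 0.75 × (2×139.2 + 2×172.8) = 468.0 kN.
Block shear: shear path 2×[41+1×60] = 2×101 mm, A_gv = 2020, A_nv = 2×(101 − 1.5×26)×10 = 1240 mm²; tension across gage: (71 − 1×26)×10 = 450 mm². R_n = min(0.6×400×1240, 0.6×250×2020) + 1.0×400×450 = min(297.6, 303) + 180 = 477.6 kN. φR_n = 0.75 × 477.6 = 358.2 kN.
Tension yield (gross): A_g = 222×10 = 2220 mm². φR_n = 0.90 × 250 × 2220 = 499.5 kN.
Governing: min(534.8, 468.0, 358.2, 499.5) = 358.2 kN → block shear.

358.2 kN (block shear governs)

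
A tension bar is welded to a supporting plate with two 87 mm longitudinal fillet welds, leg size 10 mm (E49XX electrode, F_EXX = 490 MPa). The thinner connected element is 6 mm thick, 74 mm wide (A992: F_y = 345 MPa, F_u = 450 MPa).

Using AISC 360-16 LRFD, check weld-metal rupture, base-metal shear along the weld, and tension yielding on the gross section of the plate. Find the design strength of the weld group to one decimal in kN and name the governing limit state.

Weld metal: throat = 0.707×10 = 7.07 mm, L = 2×87 = 174 mm. φR_n = 0.75 × 0.6 × 490 × 7.07 × 174 = 271.3 kN.
Base metal shear (6 mm plate): yield φR_n = 1.0×0.6×345×6×174 = 216.1 kN; rupture φR_n = 0.75×0.6×450×6×174 = 211.4 kN; take 211.4 kN (rupture).
Tension yield (gross): A_g = 74×6 = 444 mm². φR_n = 0.90 × 345 × 444 = 137.9 kN.
Governing: min(271.3, 211.4, 137.9) = 137.9 kN → gross-section yield.

137.9 kN (gross-section yield governs)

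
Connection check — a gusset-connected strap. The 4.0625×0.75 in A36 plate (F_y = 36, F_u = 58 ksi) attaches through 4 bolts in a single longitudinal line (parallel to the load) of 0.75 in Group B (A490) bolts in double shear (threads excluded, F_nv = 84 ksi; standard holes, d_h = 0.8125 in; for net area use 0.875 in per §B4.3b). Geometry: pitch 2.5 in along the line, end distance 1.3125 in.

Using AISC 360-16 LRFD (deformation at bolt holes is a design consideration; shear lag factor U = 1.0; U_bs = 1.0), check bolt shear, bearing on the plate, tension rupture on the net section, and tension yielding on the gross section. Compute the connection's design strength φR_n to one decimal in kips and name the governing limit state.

Bolt shear: A_b = π(0.75)²/4 = 0.44179 in². φR_n = 0.75 × 84 × 0.44179 × 4 × 2 = 222.7 kips.
Bearing (0.75 in plate, F_u = 58 ksi): end bolts L_c = 1.3125 − 0.8125/2 = 0.90625, R_n = min(1.2×0.90625×0.75×58, 2.4×0.75×0.75×58) = 47.306 kips/bolt; interior L_c = 2.5 − 0.8125 = 1.6875, R_n = 78.3 kips/bolt. φR_n = 0.75 × (1×47.306 + 3×78.3) = 211.7 kips.
Tension rupture (net): A_n = (4.0625 − 1×0.875)×0.75 = 2.3906 in² (U = 1.0, A_e = A_n). φR_n = 0.75 × 58 × 2.3906 = 104.0 kips.
Tension yield (gross): A_g = 4.0625×0.75 = 3.0469 in². φR_n = 0.90 × 36 × 3.0469 = 98.7 kips.
Governing: min(222.7, 211.7, 104.0, 98.7) = 98.7 kips → gross-section yield.

98.7 kips (gross-section yield governs)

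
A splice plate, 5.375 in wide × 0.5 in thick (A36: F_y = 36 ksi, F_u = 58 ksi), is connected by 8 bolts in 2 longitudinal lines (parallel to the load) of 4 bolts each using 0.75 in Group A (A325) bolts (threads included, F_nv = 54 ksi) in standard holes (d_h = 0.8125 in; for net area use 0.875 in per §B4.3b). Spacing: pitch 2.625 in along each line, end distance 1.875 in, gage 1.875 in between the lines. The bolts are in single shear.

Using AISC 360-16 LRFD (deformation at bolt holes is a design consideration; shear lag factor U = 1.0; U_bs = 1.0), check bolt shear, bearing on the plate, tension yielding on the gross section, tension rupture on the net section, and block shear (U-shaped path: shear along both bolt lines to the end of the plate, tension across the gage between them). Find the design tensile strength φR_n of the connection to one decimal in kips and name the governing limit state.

Bolt shear: A_b = π(0.75)²/4 = 0.44179 in². φR_n = 0.75 × 54 × 0.44179 × 8 × 1 = 143.1 kips.
Bearing (0.5 in plate, F_u = 58 ksi): end bolts L_c = 1.875 − 0.8125/2 = 1.46875, R_n = min(1.2×1.46875×0.5×58, 2.4×0.75×0.5×58) = 51.113 kips/bolt; interior L_c = 2.625 − 0.8125 = 1.8125, R_n = 52.2 kips/bolt. φR_n = 0.75 × (2×51.113 + 6×52.2) = 311.6 kips.
Tension yield (gross): A_g = 5.375×0.5 = 2.6875 in². φR_n = 0.90 × 36 × 2.6875 = 87.1 kips.
Tension rupture (net): A_n = (5.375 − 2×0.875)×0.5 = 1.8125 in² (U = 1.0, A_e = A_n). φR_n = 0.75 × 58 × 1.8125 = 78.8 kips.
Block shear: shear path 2×[1.875+3×2.625] = 2×9.75 in, A_gv = 9.75, A_nv = 2×(9.75 − 3.5×0.875)×0.5 = 6.6875 in²; tension across gage: (1.875 − 1×0.875)×0.5 = 0.5 in². R_n = min(0.6×58×6.6875, 0.6×36×9.75) + 1.0×58×0.5 = min(232.73, 210.6) + 29 = 239.6 kips. φR_n = 0.75 × 239.6 = 179.7 kips.
Governing: min(143.1, 311.6, 87.1, 78.8, 179.7) = 78.8 kips → net-section rupture.

78.8 kips (net-section rupture governs)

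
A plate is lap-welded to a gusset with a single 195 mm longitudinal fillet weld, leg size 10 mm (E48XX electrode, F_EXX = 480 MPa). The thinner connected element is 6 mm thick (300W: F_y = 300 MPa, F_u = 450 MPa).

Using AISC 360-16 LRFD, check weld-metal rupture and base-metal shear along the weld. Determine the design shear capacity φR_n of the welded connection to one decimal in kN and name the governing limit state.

210.6 kN (base-metal shear governs)

Weld metal: throat = 0.707×10 = 7.07 mm, L = 195 mm. φR_n = 0.75 × 0.6 × 480 × 7.07 × 195 = 297.8 kN.
Base metal shear (6 mm plate): yield φR_n = 1.0×0.6×300×6×195 = 210.6 kN; rupture φR_n = 0.75×0.6×450×6×195 = 236.9 kN; take 210.6 kN (yield).
Governing: min(297.8, 210.6) = 210.6 kN → base-metal shear.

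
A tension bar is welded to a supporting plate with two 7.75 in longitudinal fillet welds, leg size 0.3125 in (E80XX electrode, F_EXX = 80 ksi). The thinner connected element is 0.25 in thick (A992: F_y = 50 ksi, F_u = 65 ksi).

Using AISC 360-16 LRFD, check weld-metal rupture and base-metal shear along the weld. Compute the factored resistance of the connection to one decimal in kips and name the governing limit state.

Weld metal: throat = 0.707×0.3125 = 0.22094 in, L = 2×7.75 = 15.5 in. φR_n = 0.75 × 0.6 × 80 × 0.22094 × 15.5 = 123.3 kips.
Base metal shear (0.25 in plate): yield φR_n = 1.0×0.6×50×0.25×15.5 = 116.3 kips; rupture φR_n = 0.75×0.6×65×0.25×15.5 = 113.3 kips; take 113.3 kips (rupture).
Governing: min(123.3, 113.3) = 113.3 kips → base-metal shear.

113.3 kips (base-metal shear governs)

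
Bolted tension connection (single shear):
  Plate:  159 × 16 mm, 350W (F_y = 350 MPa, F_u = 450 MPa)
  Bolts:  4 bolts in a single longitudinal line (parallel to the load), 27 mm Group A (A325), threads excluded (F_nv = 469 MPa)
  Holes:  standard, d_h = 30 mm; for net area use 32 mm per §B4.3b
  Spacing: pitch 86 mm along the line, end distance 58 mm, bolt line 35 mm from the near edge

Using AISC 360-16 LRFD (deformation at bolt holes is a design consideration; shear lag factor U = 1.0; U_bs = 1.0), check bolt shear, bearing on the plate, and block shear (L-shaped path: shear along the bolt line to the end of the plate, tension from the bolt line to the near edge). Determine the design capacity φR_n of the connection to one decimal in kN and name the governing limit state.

763.6 kN (block shear governs)

Bolt shear: A_b = π(27)²/4 = 572.56 mm². φR_n = 0.75 × 469 × 572.56 × 4 × 1 = 805.6 kN.
Bearing (16 mm plate, F_u = 450 MPa): end bolts L_c = 58 − 30/2 = 43, R_n = min(1.2×43×16×450, 2.4×27×16×450) = 371.52 kN/bolt; interior L_c = 86 − 30 = 56, R_n = 466.56 kN/bolt. φR_n = 0.75 × (1×371.52 + 3×466.56) = 1328.4 kN.
Block shear: shear path 1×[58+3×86] = 1×316 mm, A_gv = 5056, A_nv = 1×(316 − 3.5×32)×16 = 3264 mm²; tension to near edge: (35 − 0.5×32)×16 = 304 mm². R_n = min(0.6×450×3264, 0.6×350×5056) + 1.0×450×304 = min(881.28, 1061.8) + 136.8 = 1018.1 kN. φR_n = 0.75 × 1018.1 = 763.6 kN.
Governing: min(805.6, 1328.4, 763.6) = 763.6 kN → block shear.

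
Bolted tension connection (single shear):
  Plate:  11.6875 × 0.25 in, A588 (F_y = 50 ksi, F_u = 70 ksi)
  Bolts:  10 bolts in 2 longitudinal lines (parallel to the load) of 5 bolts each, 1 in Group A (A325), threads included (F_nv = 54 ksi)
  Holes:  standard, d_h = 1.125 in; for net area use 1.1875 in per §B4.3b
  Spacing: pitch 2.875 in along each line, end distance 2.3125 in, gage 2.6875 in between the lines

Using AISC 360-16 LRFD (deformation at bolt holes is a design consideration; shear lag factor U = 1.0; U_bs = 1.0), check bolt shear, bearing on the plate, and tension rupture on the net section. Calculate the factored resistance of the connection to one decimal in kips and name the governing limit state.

122.2 kips (net-section rupture governs)

Bolt shear: A_b = π(1)²/4 = 0.7854 in². φR_n = 0.75 × 54 × 0.7854 × 10 × 1 = 318.1 kips.
Bearing (0.25 in plate, F_u = 70 ksi): end bolts L_c = 2.3125 − 1.125/2 = 1.75, R_n = min(1.2×1.75×0.25×70, 2.4×1×0.25×70) = 36.75 kips/bolt; interior L_c = 2.875 − 1.125 = 1.75, R_n = 36.75 kips/bolt. φR_n = 0.75 × (2×36.75 + 8×36.75) = 275.6 kips.
Tension rupture (net): A_n = (11.6875 − 2×1.1875)×0.25 = 2.3281 in² (U = 1.0, A_e = A_n). φR_n = 0.75 × 70 × 2.3281 = 122.2 kips.
Governing: min(318.1, 275.6, 122.2) = 122.2 kips → net-section rupture.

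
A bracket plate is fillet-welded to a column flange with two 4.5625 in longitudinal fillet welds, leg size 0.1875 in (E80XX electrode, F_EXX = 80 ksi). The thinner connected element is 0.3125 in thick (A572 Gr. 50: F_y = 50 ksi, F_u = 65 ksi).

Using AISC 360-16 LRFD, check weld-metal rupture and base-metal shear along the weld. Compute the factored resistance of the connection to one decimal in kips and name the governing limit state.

Weld metal: throat = 0.707×0.1875 = 0.13256 in, L = 2×4.5625 = 9.125 in. φR_n = 0.75 × 0.6 × 80 × 0.13256 × 9.125 = 43.5 kips.
Base metal shear (0.3125 in plate): yield φR_n = 1.0×0.6×50×0.3125×9.125 = 85.5 kips; rupture φR_n = 0.75×0.6×65×0.3125×9.125 = 83.4 kips; take 83.4 kips (rupture).
Governing: min(43.5, 83.4) = 43.5 kips → weld metal.

43.5 kips (weld metal governs)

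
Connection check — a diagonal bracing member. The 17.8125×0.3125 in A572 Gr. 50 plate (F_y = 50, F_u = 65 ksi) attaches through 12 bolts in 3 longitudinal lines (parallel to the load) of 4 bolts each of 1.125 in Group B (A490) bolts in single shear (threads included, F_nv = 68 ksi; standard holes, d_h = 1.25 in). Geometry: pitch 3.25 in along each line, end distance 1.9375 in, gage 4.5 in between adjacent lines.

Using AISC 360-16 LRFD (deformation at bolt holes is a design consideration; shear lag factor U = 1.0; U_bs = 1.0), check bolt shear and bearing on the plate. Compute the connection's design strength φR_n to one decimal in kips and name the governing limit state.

Bolt shear: A_b = π(1.125)²/4 = 0.99402 in². φR_n = 0.75 × 68 × 0.99402 × 12 × 1 = 608.3 kips.
Bearing (0.3125 in plate, F_u = 65 ksi): end bolts L_c = 1.9375 − 1.25/2 = 1.3125, R_n = min(1.2×1.3125×0.3125×65, 2.4×1.125×0.3125×65) = 31.992 kips/bolt; interior L_c = 3.25 − 1.25 = 2, R_n = 48.75 kips/bolt. φR_n = 0.75 × (3×31.992 + 9×48.75) = 401.0 kips.
Governing: min(608.3, 401.0) = 401.0 kips → bearing.

401.0 kips (bearing governs)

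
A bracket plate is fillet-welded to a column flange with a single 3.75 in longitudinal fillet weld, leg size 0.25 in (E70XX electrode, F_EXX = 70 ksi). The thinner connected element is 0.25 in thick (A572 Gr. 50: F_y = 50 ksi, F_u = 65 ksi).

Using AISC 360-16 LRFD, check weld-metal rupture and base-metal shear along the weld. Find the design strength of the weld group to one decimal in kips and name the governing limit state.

20.9 kips (weld metal governs)

Weld metal: throat = 0.707×0.25 = 0.17675 in, L = 3.75 in. φR_n = 0.75 × 0.6 × 70 × 0.17675 × 3.75 = 20.9 kips.
Base metal shear (0.25 in plate): yield φR_n = 1.0×0.6×50×0.25×3.75 = 28.1 kips; rupture φR_n = 0.75×0.6×65×0.25×3.75 = 27.4 kips; take 27.4 kips (rupture).
Governing: min(20.9, 27.4) = 20.9 kips → weld metal.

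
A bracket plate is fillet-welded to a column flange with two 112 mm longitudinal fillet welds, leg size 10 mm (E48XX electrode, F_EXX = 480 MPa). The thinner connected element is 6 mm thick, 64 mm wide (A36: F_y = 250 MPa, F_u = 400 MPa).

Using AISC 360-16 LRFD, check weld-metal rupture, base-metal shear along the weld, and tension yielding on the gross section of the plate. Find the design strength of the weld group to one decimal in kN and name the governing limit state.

86.4 kN (gross-section yield governs)

Weld metal: throat = 0.707×10 = 7.07 mm, L = 2×112 = 224 mm. φR_n = 0.75 × 0.6 × 480 × 7.07 × 224 = 342.1 kN.
Base metal shear (6 mm plate): yield φR_n = 1.0×0.6×250×6×224 = 201.6 kN; rupture φR_n = 0.75×0.6×400×6×224 = 241.9 kN; take 201.6 kN (yield).
Tension yield (gross): A_g = 64×6 = 384 mm². φR_n = 0.90 × 250 × 384 = 86.4 kN.
Governing: min(342.1, 201.6, 86.4) = 86.4 kN → gross-section yield.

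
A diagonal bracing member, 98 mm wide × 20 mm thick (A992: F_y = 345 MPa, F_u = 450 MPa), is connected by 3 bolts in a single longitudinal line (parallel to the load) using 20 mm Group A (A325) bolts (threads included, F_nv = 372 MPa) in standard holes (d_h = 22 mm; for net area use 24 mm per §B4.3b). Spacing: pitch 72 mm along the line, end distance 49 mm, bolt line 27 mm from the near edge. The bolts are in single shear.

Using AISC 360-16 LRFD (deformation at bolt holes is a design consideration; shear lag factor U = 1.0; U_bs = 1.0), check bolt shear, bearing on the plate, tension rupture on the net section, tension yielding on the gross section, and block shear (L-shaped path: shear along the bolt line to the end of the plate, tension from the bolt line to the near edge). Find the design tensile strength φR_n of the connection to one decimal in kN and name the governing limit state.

Bolt shear: A_b = π(20)²/4 = 314.16 mm². φR_n = 0.75 × 372 × 314.16 × 3 × 1 = 263.0 kN.
Bearing (20 mm plate, F_u = 450 MPa): end bolts L_c = 49 − 22/2 = 38, R_n = min(1.2×38×20×450, 2.4×20×20×450) = 410.4 kN/bolt; interior L_c = 72 − 22 = 50, R_n = 432 kN/bolt. φR_n = 0.75 × (1×410.4 + 2×432) = 955.8 kN.
Tension rupture (net): A_n = (98 − 1×24)×20 = 1480 mm² (U = 1.0, A_e = A_n). φR_n = 0.75 × 450 × 1480 = 499.5 kN.
Tension yield (gross): A_g = 98×20 = 1960 mm². φR_n = 0.90 × 345 × 1960 = 608.6 kN.
Block shear: shear path 1×[49+2×72] = 1×193 mm, A_gv = 3860, A_nv = 1×(193 − 2.5×24)×20 = 2660 mm²; tension to near edge: (27 − 0.5×24)×20 = 300 mm². R_n = min(0.6×450×2660, 0.6×345×3860) + 1.0×450×300 = min(718.2, 799.02) + 135 = 853.2 kN. φR_n = 0.75 × 853.2 = 639.9 kN.
Governing: min(263.0, 955.8, 499.5, 608.6, 639.9) = 263.0 kN → bolt shear.

263.0 kN (bolt shear governs)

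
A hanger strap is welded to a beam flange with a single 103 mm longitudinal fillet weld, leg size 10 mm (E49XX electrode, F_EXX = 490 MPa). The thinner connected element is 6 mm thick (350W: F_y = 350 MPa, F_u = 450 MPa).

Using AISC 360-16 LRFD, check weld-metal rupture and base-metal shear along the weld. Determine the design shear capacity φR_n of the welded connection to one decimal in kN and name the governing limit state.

125.1 kN (base-metal shear governs)

Weld metal: throat = 0.707×10 = 7.07 mm, L = 103 mm. φR_n = 0.75 × 0.6 × 490 × 7.07 × 103 = 160.6 kN.
Base metal shear (6 mm plate): yield φR_n = 1.0×0.6×350×6×103 = 129.8 kN; rupture φR_n = 0.75×0.6×450×6×103 = 125.1 kN; take 125.1 kN (rupture).
Governing: min(160.6, 125.1) = 125.1 kN → base-metal shear.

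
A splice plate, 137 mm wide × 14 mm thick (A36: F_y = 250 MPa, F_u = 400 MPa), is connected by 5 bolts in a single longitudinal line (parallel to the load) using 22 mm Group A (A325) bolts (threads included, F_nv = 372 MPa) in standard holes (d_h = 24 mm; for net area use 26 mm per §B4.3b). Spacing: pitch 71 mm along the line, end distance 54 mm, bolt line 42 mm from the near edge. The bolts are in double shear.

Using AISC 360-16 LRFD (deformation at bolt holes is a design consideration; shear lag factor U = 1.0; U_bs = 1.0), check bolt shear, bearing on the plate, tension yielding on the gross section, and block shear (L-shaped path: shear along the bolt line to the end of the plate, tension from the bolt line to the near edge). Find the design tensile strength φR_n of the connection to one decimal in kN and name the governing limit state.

Bolt shear: A_b = π(22)²/4 = 380.13 mm². φR_n = 0.75 × 372 × 380.13 × 5 × 2 = 1060.6 kN.
Bearing (14 mm plate, F_u = 400 MPa): end bolts L_c = 54 − 24/2 = 42, R_n = min(1.2×42×14×400, 2.4×22×14×400) = 282.24 kN/bolt; interior L_c = 71 − 24 = 47, R_n = 295.68 kN/bolt. φR_n = 0.75 × (1×282.24 + 4×295.68) = 1098.7 kN.
Tension yield (gross): A_g = 137×14 = 1918 mm². φR_n = 0.90 × 250 × 1918 = 431.6 kN.
Block shear: shear path 1×[54+4×71] = 1×338 mm, A_gv = 4732, A_nv = 1×(338 − 4.5×26)×14 = 3094 mm²; tension to near edge: (42 − 0.5×26)×14 = 406 mm². R_n = min(0.6×400×3094, 0.6×250×4732) + 1.0×400×406 = min(742.56, 709.8) + 162.4 = 872.2 kN. φR_n = 0.75 × 872.2 = 654.2 kN.
Governing: min(1060.6, 1098.7, 431.6, 654.2) = 431.6 kN → gross-section yield.

431.6 kN (gross-section yield governs)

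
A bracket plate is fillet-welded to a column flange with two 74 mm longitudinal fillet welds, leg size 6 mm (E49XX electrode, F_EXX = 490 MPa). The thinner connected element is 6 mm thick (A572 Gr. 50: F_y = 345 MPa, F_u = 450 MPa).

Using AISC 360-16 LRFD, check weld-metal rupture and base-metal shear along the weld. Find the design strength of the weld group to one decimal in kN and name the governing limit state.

Weld metal: throat = 0.707×6 = 4.242 mm, L = 2×74 = 148 mm. φR_n = 0.75 × 0.6 × 490 × 4.242 × 148 = 138.4 kN.
Base metal shear (6 mm plate): yield φR_n = 1.0×0.6×345×6×148 = 183.8 kN; rupture φR_n = 0.75×0.6×450×6×148 = 179.8 kN; take 179.8 kN (rupture).
Governing: min(138.4, 179.8) = 138.4 kN → weld metal.

138.4 kN (weld metal governs)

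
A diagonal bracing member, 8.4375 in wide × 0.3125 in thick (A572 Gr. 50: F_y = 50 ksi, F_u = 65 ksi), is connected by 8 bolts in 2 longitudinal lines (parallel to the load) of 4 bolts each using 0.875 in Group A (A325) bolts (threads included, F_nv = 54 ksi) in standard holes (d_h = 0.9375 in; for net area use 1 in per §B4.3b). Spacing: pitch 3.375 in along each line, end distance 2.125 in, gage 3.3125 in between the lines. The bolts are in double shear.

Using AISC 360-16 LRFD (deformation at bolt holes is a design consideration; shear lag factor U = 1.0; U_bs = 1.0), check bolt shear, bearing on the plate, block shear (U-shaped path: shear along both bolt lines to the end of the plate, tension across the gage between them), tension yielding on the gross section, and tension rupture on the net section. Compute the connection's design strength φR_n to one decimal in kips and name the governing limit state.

Bolt shear: A_b = π(0.875)²/4 = 0.60132 in². φR_n = 0.75 × 54 × 0.60132 × 8 × 2 = 389.7 kips.
Bearing (0.3125 in plate, F_u = 65 ksi): end bolts L_c = 2.125 − 0.9375/2 = 1.65625, R_n = min(1.2×1.65625×0.3125×65, 2.4×0.875×0.3125×65) = 40.371 kips/bolt; interior L_c = 3.375 − 0.9375 = 2.4375, R_n = 42.656 kips/bolt. φR_n = 0.75 × (2×40.371 + 6×42.656) = 252.5 kips.
Block shear: shear path 2×[2.125+3×3.375] = 2×12.25 in, A_gv = 7.6563, A_nv = 2×(12.25 − 3.5×1)×0.3125 = 5.4688 in²; tension across gage: (3.3125 − 1×1)×0.3125 = 0.72266 in². R_n = min(0.6×65×5.4688, 0.6×50×7.6563) + 1.0×65×0.72266 = min(213.28, 229.69) + 46.973 = 260.25 kips. φR_n = 0.75 × 260.25 = 195.2 kips.
Tension yield (gross): A_g = 8.4375×0.3125 = 2.6367 in². φR_n = 0.90 × 50 × 2.6367 = 118.7 kips.
Tension rupture (net): A_n = (8.4375 − 2×1)×0.3125 = 2.0117 in² (U = 1.0, A_e = A_n). φR_n = 0.75 × 65 × 2.0117 = 98.1 kips.
Governing: min(389.7, 252.5, 195.2, 118.7, 98.1) = 98.1 kips → net-section rupture.

98.1 kips (net-section rupture governs)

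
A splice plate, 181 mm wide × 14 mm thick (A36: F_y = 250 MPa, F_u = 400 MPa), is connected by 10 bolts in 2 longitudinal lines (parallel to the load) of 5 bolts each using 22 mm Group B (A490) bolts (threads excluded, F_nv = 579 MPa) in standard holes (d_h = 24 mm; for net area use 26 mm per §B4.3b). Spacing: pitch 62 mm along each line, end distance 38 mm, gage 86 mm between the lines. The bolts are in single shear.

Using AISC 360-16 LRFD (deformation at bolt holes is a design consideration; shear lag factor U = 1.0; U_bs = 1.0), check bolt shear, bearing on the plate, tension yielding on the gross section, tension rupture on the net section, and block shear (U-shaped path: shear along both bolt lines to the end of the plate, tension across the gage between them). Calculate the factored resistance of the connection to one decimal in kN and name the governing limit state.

Bolt shear: A_b = π(22)²/4 = 380.13 mm². φR_n = 0.75 × 579 × 380.13 × 10 × 1 = 1650.7 kN.
Bearing (14 mm plate, F_u = 400 MPa): end bolts L_c = 38 − 24/2 = 26, R_n = min(1.2×26×14×400, 2.4×22×14×400) = 174.72 kN/bolt; interior L_c = 62 − 24 = 38, R_n = 255.36 kN/bolt. φR_n = 0.75 × (2×174.72 + 8×255.36) = 1794.2 kN.
Tension yield (gross): A_g = 181×14 = 2534 mm². φR_n = 0.90 × 250 × 2534 = 570.2 kN.
Tension rupture (net): A_n = (181 − 2×26)×14 = 1806 mm² (U = 1.0, A_e = A_n). φR_n = 0.75 × 400 × 1806 = 541.8 kN.
Block shear: shear path 2×[38+4×62] = 2×286 mm, A_gv = 8008, A_nv = 2×(286 − 4.5×26)×14 = 4732 mm²; tension across gage: (86 − 1×26)×14 = 840 mm². R_n = min(0.6×400×4732, 0.6×250×8008) + 1.0×400×840 = min(1135.7, 1201.2) + 336 = 1471.7 kN. φR_n = 0.75 × 1471.7 = 1103.8 kN.
Governing: min(1650.7, 1794.2, 570.2, 541.8, 1103.8) = 541.8 kN → net-section rupture.

541.8 kN (net-section rupture governs)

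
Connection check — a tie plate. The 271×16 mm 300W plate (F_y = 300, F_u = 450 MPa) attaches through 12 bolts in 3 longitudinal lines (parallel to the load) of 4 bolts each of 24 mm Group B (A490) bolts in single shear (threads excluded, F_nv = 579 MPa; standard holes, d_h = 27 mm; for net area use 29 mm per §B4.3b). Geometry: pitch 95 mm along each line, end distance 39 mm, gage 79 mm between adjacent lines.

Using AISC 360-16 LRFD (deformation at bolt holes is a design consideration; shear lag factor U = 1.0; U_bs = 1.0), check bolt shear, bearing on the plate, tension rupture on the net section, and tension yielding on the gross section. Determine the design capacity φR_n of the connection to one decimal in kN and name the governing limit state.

Bolt shear: A_b = π(24)²/4 = 452.39 mm². φR_n = 0.75 × 579 × 452.39 × 12 × 1 = 2357.4 kN.
Bearing (16 mm plate, F_u = 450 MPa): end bolts L_c = 39 − 27/2 = 25.5, R_n = min(1.2×25.5×16×450, 2.4×24×16×450) = 220.32 kN/bolt; interior L_c = 95 − 27 = 68, R_n = 414.72 kN/bolt. φR_n = 0.75 × (3×220.32 + 9×414.72) = 3295.1 kN.
Tension rupture (net): A_n = (271 − 3×29)×16 = 2944 mm² (U = 1.0, A_e = A_n). φR_n = 0.75 × 450 × 2944 = 993.6 kN.
Tension yield (gross): A_g = 271×16 = 4336 mm². φR_n = 0.90 × 300 × 4336 = 1170.7 kN.
Governing: min(2357.4, 3295.1, 993.6, 1170.7) = 993.6 kN → net-section rupture.

993.6 kN (net-section rupture governs)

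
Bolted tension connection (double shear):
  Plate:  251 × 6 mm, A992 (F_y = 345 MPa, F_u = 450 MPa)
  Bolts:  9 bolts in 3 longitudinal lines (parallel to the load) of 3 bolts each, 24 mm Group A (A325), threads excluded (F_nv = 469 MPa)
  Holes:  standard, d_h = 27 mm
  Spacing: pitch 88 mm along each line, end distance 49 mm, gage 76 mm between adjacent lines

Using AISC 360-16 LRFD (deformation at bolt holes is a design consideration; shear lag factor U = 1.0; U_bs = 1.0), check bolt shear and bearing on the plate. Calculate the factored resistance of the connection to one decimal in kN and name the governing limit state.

Bolt shear: A_b = π(24)²/4 = 452.39 mm². φR_n = 0.75 × 469 × 452.39 × 9 × 2 = 2864.3 kN.
Bearing (6 mm plate, F_u = 450 MPa): end bolts L_c = 49 − 27/2 = 35.5, R_n = min(1.2×35.5×6×450, 2.4×24×6×450) = 115.02 kN/bolt; interior L_c = 88 − 27 = 61, R_n = 155.52 kN/bolt. φR_n = 0.75 × (3×115.02 + 6×155.52) = 958.6 kN.
Governing: min(2864.3, 958.6) = 958.6 kN → bearing.

958.6 kN (bearing governs)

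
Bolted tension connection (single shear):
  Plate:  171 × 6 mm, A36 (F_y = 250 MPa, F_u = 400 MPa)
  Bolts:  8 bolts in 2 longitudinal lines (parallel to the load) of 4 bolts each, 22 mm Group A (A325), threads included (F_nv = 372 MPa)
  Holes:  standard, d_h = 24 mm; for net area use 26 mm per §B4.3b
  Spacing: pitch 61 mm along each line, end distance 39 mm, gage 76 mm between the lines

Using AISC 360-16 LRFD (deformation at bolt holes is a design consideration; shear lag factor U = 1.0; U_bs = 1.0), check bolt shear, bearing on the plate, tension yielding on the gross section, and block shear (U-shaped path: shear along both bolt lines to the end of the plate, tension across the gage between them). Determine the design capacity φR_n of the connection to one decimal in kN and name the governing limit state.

Bolt shear: A_b = π(22)²/4 = 380.13 mm². φR_n = 0.75 × 372 × 380.13 × 8 × 1 = 848.5 kN.
Bearing (6 mm plate, F_u = 400 MPa): end bolts L_c = 39 − 24/2 = 27, R_n = min(1.2×27×6×400, 2.4×22×6×400) = 77.76 kN/bolt; interior L_c = 61 − 24 = 37, R_n = 106.56 kN/bolt. φR_n = 0.75 × (2×77.76 + 6×106.56) = 596.2 kN.
Tension yield (gross): A_g = 171×6 = 1026 mm². φR_n = 0.90 × 250 × 1026 = 230.9 kN.
Block shear: shear path 2×[39+3×61] = 2×222 mm, A_gv = 2664, A_nv = 2×(222 − 3.5×26)×6 = 1572 mm²; tension across gage: (76 − 1×26)×6 = 300 mm². R_n = min(0.6×400×1572, 0.6×250×2664) + 1.0×400×300 = min(377.28, 399.6) + 120 = 497.28 kN. φR_n = 0.75 × 497.28 = 373.0 kN.
Governing: min(848.5, 596.2, 230.9, 373.0) = 230.9 kN → gross-section yield.

230.9 kN (gross-section yield governs)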